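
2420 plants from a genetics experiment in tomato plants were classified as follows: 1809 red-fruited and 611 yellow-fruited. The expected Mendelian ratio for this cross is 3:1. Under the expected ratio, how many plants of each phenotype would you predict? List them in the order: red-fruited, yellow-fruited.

1815, 605

The 3:1 ratio has 4 parts, so with N = 2420 the expected counts are:
  red-fruited: 2420 × 3/4 = 1815
  yellow-fruited: 2420 × 1/4 = 605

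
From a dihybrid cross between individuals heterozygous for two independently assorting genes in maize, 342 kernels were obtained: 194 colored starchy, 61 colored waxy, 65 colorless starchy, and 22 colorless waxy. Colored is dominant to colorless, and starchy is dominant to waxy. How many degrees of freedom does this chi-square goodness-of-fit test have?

A dihybrid F₂ with independent assortment and complete dominance at both loci gives a 9:3:3:1 phenotypic ratio.
A goodness-of-fit test with 4 phenotype classes has df = 4 − 1 = 3.

3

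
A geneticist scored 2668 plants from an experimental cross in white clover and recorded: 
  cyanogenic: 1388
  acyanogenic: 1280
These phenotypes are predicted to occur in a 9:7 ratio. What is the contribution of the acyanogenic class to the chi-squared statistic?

10.891

Total ratio parts = 16. Expected numbers out of 2668:
  cyanogenic: 2668 × 9/16 = 1500.75
  acyanogenic: 2668 × 7/16 = 1167.25
Contribution of acyanogenic: (1280 − 1167.25)² / 1167.25 = 10.8910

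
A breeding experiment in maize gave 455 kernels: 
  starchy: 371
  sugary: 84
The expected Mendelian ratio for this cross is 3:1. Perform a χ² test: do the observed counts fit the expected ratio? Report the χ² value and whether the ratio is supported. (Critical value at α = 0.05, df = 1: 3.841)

Total ratio parts = 4. Expected numbers out of 455:
  starchy: 455 × 3/4 = 341.25
  sugary: 455 × 1/4 = 113.75
χ² = Σ (O − E)² / E
  starchy: (371 − 341.25)² / 341.25 = 2.5936
  sugary: (84 − 113.75)² / 113.75 = 7.7808
χ² = 2.5936 + 7.7808 = 10.3744 ≈ 10.374
Degrees of freedom = 2 − 1 = 1; critical value at α = 0.05 is 3.841.
Since 10.374 > 3.841, we reject the null hypothesis — the data do not fit the 3:1 ratio.

10.374; not consistent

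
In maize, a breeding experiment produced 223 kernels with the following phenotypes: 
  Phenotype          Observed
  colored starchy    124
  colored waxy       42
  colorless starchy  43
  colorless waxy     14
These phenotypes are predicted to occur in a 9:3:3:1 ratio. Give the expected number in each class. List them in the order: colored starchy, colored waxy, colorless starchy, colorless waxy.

Total ratio parts = 16. Expected numbers out of 223:
  colored starchy: 223 × 9/16 = 125.4375
  colored waxy: 223 × 3/16 = 41.8125
  colorless starchy: 223 × 3/16 = 41.8125
  colorless waxy: 223 × 1/16 = 13.9375

125.4375, 41.8125, 41.8125, 13.9375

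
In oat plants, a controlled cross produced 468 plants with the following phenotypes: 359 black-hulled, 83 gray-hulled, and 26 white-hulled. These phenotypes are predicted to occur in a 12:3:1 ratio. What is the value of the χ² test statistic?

0.801

The 12:3:1 ratio has 16 parts, so with N = 468 the expected counts are:
  black-hulled: 468 × 12/16 = 351
  gray-hulled: 468 × 3/16 = 87.75
  white-hulled: 468 × 1/16 = 29.25
χ² = Σ (O − E)² / E
  black-hulled: (359 − 351)² / 351 = 0.1823
  gray-hulled: (83 − 87.75)² / 87.75 = 0.2571
  white-hulled: (26 − 29.25)² / 29.25 = 0.3611
χ² = 0.1823 + 0.2571 + 0.3611 = 0.8005 ≈ 0.801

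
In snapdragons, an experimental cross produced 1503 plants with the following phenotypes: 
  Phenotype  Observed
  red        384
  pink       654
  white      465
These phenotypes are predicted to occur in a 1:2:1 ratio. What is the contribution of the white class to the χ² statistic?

Total ratio parts = 4. Expected numbers out of 1503:
  red: 1503 × 1/4 = 375.75
  pink: 1503 × 2/4 = 751.5
  white: 1503 × 1/4 = 375.75
Contribution of white: (465 − 375.75)² / 375.75 = 21.1991

21.199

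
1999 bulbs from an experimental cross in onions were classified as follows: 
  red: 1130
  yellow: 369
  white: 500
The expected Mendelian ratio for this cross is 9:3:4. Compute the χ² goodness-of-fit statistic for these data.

Total ratio parts = 16. Expected numbers out of 1999:
  red: 1999 × 9/16 = 1124.4375
  yellow: 1999 × 3/16 = 374.8125
  white: 1999 × 4/16 = 499.75
χ² = Σ (O − E)² / E
  red: (1130 − 1124.4375)² / 1124.4375 = 0.0275
  yellow: (369 − 374.8125)² / 374.8125 = 0.0901
  white: (500 − 499.75)² / 499.75 = 0.0001
χ² = 0.0275 + 0.0901 + 0.0001 = 0.1177 ≈ 0.118

0.118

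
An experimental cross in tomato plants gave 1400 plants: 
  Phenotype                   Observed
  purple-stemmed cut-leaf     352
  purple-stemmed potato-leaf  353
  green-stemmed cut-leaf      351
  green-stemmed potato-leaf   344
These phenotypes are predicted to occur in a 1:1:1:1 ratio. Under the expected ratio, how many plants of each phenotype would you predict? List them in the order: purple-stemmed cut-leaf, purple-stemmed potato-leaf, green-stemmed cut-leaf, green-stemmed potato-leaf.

Total ratio parts = 4. Expected numbers out of 1400:
  purple-stemmed cut-leaf: 1400 × 1/4 = 350
  purple-stemmed potato-leaf: 1400 × 1/4 = 350
  green-stemmed cut-leaf: 1400 × 1/4 = 350
  green-stemmed potato-leaf: 1400 × 1/4 = 350

350, 350, 350, 350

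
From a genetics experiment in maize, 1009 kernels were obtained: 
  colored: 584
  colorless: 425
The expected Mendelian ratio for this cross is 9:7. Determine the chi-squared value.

Under the 9:7 hypothesis (Σ ratio = 16, N = 1009):
  colored: 1009 × 9/16 = 567.5625
  colorless: 1009 × 7/16 = 441.4375
χ² = Σ (O − E)² / E
  colored: (584 − 567.5625)² / 567.5625 = 0.4761
  colorless: (425 − 441.4375)² / 441.4375 = 0.6121
χ² = 0.4761 + 0.6121 = 1.0882 ≈ 1.088

1.088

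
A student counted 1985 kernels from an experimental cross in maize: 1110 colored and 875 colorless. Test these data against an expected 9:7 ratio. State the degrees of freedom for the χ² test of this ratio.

A goodness-of-fit test with 2 phenotype classes has df = 2 − 1 = 1.

1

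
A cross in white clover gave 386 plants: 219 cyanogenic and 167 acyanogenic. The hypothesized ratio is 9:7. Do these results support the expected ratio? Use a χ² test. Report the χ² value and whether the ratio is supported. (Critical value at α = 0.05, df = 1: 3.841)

The 9:7 ratio has 16 parts, so with N = 386 the expected counts are:
  cyanogenic: 386 × 9/16 = 217.125
  acyanogenic: 386 × 7/16 = 168.875
χ² = Σ (O − E)² / E
  cyanogenic: (219 − 217.125)² / 217.125 = 0.0162
  acyanogenic: (167 − 168.875)² / 168.875 = 0.0208
χ² = 0.0162 + 0.0208 = 0.037
Degrees of freedom = 2 − 1 = 1; critical value at α = 0.05 is 3.841.
Since 0.037 < 3.841, we fail to reject the null hypothesis — the data are consistent with the 9:7 ratio.

0.037; consistent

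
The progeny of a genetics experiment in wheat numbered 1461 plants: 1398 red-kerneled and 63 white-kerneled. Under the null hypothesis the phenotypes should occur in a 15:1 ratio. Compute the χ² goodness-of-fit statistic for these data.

9.364

The 15:1 ratio has 16 parts, so with N = 1461 the expected counts are:
  red-kerneled: 1461 × 15/16 = 1369.6875
  white-kerneled: 1461 × 1/16 = 91.3125
χ² = Σ (O − E)² / E
  red-kerneled: (1398 − 1369.6875)² / 1369.6875 = 0.5852
  white-kerneled: (63 − 91.3125)² / 91.3125 = 8.7786
χ² = 0.5852 + 8.7786 = 9.3638 ≈ 9.364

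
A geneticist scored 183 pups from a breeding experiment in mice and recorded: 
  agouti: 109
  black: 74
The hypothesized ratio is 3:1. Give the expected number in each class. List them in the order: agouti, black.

137.25, 45.75

Total ratio parts = 4. Expected numbers out of 183:
  agouti: 183 × 3/4 = 137.25
  black: 183 × 1/4 = 45.75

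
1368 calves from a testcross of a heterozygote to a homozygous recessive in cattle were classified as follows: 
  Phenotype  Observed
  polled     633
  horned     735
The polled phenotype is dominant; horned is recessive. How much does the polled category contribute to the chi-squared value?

A testcross of a heterozygote (Aa × aa) gives a 1:1 phenotypic ratio.
Expected counts for N = 1368 under a 1:1 ratio (total parts = 2):
  polled: 1368 × 1/2 = 684
  horned: 1368 × 1/2 = 684
Contribution of polled: (633 − 684)² / 684 = 3.8026

3.803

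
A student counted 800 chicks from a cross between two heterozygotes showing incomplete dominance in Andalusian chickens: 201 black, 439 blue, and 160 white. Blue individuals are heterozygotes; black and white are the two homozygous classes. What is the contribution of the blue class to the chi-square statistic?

With incomplete dominance, a heterozygote × heterozygote cross gives a 1:2:1 phenotypic ratio.
The 1:2:1 ratio has 4 parts, so with N = 800 the expected counts are:
  black: 800 × 1/4 = 200
  blue: 800 × 2/4 = 400
  white: 800 × 1/4 = 200
Contribution of blue: (439 − 400)² / 400 = 3.8025

3.803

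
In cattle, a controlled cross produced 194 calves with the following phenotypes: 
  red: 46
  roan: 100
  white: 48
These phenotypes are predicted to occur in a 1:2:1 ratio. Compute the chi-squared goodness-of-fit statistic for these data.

0.227

Under the 1:2:1 hypothesis (Σ ratio = 4, N = 194):
  red: 194 × 1/4 = 48.5
  roan: 194 × 2/4 = 97
  white: 194 × 1/4 = 48.5
χ² = Σ (O − E)² / E
  red: (46 − 48.5)² / 48.5 = 0.1289
  roan: (100 − 97)² / 97 = 0.0928
  white: (48 − 48.5)² / 48.5 = 0.0052
χ² = 0.1289 + 0.0928 + 0.0052 = 0.2269 ≈ 0.227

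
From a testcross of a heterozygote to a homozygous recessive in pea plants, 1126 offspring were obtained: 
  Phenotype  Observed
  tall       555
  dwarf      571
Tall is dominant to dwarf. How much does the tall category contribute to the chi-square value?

A testcross of a heterozygote (Aa × aa) gives a 1:1 phenotypic ratio.
Total ratio parts = 2. Expected numbers out of 1126:
  tall: 1126 × 1/2 = 563
  dwarf: 1126 × 1/2 = 563
Contribution of tall: (555 − 563)² / 563 = 0.1137

0.114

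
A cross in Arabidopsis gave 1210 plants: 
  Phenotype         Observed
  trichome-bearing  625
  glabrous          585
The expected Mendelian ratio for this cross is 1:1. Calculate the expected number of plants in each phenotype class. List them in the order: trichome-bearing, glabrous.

605, 605

Total ratio parts = 2. Expected numbers out of 1210:
  trichome-bearing: 1210 × 1/2 = 605
  glabrous: 1210 × 1/2 = 605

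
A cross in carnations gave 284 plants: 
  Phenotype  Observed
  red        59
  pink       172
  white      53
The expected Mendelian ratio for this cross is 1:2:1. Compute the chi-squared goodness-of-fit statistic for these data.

Expected counts for N = 284 under a 1:2:1 ratio (total parts = 4):
  red: 284 × 1/4 = 71
  pink: 284 × 2/4 = 142
  white: 284 × 1/4 = 71
χ² = Σ (O − E)² / E
  red: (59 − 71)² / 71 = 2.0282
  pink: (172 − 142)² / 142 = 6.3380
  white: (53 − 71)² / 71 = 4.5634
χ² = 2.0282 + 6.3380 + 4.5634 = 12.9296 ≈ 12.930

12.930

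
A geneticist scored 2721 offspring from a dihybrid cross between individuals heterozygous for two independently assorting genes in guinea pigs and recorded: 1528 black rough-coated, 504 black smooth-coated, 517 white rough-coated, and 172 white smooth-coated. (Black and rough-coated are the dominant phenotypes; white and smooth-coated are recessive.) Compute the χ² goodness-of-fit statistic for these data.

0.192

A dihybrid F₂ with independent assortment and complete dominance at both loci gives a 9:3:3:1 phenotypic ratio.
Under the 9:3:3:1 hypothesis (Σ ratio = 16, N = 2721):
  black rough-coated: 2721 × 9/16 = 1530.5625
  black smooth-coated: 2721 × 3/16 = 510.1875
  white rough-coated: 2721 × 3/16 = 510.1875
  white smooth-coated: 2721 × 1/16 = 170.0625
χ² = Σ (O − E)² / E
  black rough-coated: (1528 − 1530.5625)² / 1530.5625 = 0.0043
  black smooth-coated: (504 − 510.1875)² / 510.1875 = 0.0750
  white rough-coated: (517 − 510.1875)² / 510.1875 = 0.0910
  white smooth-coated: (172 − 170.0625)² / 170.0625 = 0.0221
χ² = 0.0043 + 0.0750 + 0.0910 + 0.0221 = 0.1924 ≈ 0.192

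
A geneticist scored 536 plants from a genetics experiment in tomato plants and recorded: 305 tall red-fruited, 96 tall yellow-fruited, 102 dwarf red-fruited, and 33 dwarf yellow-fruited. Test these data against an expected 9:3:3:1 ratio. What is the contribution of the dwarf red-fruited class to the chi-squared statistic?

0.022

Total ratio parts = 16. Expected numbers out of 536:
  tall red-fruited: 536 × 9/16 = 301.5
  tall yellow-fruited: 536 × 3/16 = 100.5
  dwarf red-fruited: 536 × 3/16 = 100.5
  dwarf yellow-fruited: 536 × 1/16 = 33.5
Contribution of dwarf red-fruited: (102 − 100.5)² / 100.5 = 0.0224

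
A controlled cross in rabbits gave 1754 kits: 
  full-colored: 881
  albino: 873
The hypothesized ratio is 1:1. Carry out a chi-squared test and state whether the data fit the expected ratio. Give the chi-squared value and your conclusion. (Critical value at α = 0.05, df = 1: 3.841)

Total ratio parts = 2. Expected numbers out of 1754:
  full-colored: 1754 × 1/2 = 877
  albino: 1754 × 1/2 = 877
χ² = Σ (O − E)² / E
  full-colored: (881 − 877)² / 877 = 0.0182
  albino: (873 − 877)² / 877 = 0.0182
χ² = 0.0182 + 0.0182 = 0.0364 ≈ 0.036
Degrees of freedom = 2 − 1 = 1; critical value at α = 0.05 is 3.841.
Since 0.036 < 3.841, we fail to reject the null hypothesis — the data are consistent with the 1:1 ratio.

0.036; consistent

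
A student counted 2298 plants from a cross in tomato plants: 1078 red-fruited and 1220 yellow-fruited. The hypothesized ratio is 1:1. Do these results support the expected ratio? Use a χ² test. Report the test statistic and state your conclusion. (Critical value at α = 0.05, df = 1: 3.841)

Total ratio parts = 2. Expected numbers out of 2298:
  red-fruited: 2298 × 1/2 = 1149
  yellow-fruited: 2298 × 1/2 = 1149
χ² = Σ (O − E)² / E
  red-fruited: (1078 − 1149)² / 1149 = 4.3873
  yellow-fruited: (1220 − 1149)² / 1149 = 4.3873
χ² = 4.3873 + 4.3873 = 8.7746 ≈ 8.775
Degrees of freedom = 2 − 1 = 1; critical value at α = 0.05 is 3.841.
Since 8.775 > 3.841, we reject the null hypothesis — the data do not fit the 1:1 ratio.

8.775; not consistent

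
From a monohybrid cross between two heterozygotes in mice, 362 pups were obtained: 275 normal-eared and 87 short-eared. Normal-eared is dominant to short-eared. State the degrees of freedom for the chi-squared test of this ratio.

1

For a monohybrid cross between heterozygotes with complete dominance, the expected phenotypic ratio is 3:1.
A goodness-of-fit test with 2 phenotype classes has df = 2 − 1 = 1.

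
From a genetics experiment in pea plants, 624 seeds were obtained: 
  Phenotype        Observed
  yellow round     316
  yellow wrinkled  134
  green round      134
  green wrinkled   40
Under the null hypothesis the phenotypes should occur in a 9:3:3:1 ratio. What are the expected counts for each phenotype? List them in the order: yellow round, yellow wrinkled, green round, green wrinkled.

351, 117, 117, 39

Total ratio parts = 16. Expected numbers out of 624:
  yellow round: 624 × 9/16 = 351
  yellow wrinkled: 624 × 3/16 = 117
  green round: 624 × 3/16 = 117
  green wrinkled: 624 × 1/16 = 39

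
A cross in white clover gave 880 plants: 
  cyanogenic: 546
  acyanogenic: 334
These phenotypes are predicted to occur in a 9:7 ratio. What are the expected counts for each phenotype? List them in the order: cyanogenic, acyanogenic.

Total ratio parts = 16. Expected numbers out of 880:
  cyanogenic: 880 × 9/16 = 495
  acyanogenic: 880 × 7/16 = 385

495, 385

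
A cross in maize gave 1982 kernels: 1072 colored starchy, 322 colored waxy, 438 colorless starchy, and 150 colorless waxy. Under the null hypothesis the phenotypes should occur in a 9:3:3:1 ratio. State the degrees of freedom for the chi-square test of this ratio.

3

A goodness-of-fit test with 4 phenotype classes has df = 4 − 1 = 3.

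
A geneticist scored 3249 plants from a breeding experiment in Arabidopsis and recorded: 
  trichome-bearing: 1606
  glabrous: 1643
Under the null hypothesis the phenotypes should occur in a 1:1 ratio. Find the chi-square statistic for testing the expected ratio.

0.421

Under the 1:1 hypothesis (Σ ratio = 2, N = 3249):
  trichome-bearing: 3249 × 1/2 = 1624.5
  glabrous: 3249 × 1/2 = 1624.5
χ² = Σ (O − E)² / E
  trichome-bearing: (1606 − 1624.5)² / 1624.5 = 0.2107
  glabrous: (1643 − 1624.5)² / 1624.5 = 0.2107
χ² = 0.2107 + 0.2107 = 0.4214 ≈ 0.421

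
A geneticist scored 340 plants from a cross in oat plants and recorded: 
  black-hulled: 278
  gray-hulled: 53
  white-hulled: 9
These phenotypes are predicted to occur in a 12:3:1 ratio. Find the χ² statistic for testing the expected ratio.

10.949

Under the 12:3:1 hypothesis (Σ ratio = 16, N = 340):
  black-hulled: 340 × 12/16 = 255
  gray-hulled: 340 × 3/16 = 63.75
  white-hulled: 340 × 1/16 = 21.25
χ² = Σ (O − E)² / E
  black-hulled: (278 − 255)² / 255 = 2.0745
  gray-hulled: (53 − 63.75)² / 63.75 = 1.8127
  white-hulled: (9 − 21.25)² / 21.25 = 7.0618
χ² = 2.0745 + 1.8127 + 7.0618 = 10.949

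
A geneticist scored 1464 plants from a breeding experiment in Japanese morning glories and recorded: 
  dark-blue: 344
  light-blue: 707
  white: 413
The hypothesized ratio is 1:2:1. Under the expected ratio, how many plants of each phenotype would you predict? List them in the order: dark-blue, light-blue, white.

The 1:2:1 ratio has 4 parts, so with N = 1464 the expected counts are:
  dark-blue: 1464 × 1/4 = 366
  light-blue: 1464 × 2/4 = 732
  white: 1464 × 1/4 = 366

366, 732, 366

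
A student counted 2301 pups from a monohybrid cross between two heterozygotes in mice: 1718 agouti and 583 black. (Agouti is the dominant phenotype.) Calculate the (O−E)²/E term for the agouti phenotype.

0.035

For a monohybrid cross between heterozygotes with complete dominance, the expected phenotypic ratio is 3:1.
Expected counts for N = 2301 under a 3:1 ratio (total parts = 4):
  agouti: 2301 × 3/4 = 1725.75
  black: 2301 × 1/4 = 575.25
Contribution of agouti: (1718 − 1725.75)² / 1725.75 = 0.0348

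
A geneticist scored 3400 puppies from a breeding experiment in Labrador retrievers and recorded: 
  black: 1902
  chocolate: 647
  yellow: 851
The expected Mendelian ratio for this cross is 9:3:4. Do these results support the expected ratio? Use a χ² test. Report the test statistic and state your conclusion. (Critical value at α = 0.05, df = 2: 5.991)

Under the 9:3:4 hypothesis (Σ ratio = 16, N = 3400):
  black: 3400 × 9/16 = 1912.5
  chocolate: 3400 × 3/16 = 637.5
  yellow: 3400 × 4/16 = 850
χ² = Σ (O − E)² / E
  black: (1902 − 1912.5)² / 1912.5 = 0.0576
  chocolate: (647 − 637.5)² / 637.5 = 0.1416
  yellow: (851 − 850)² / 850 = 0.0012
χ² = 0.0576 + 0.1416 + 0.0012 = 0.2004 ≈ 0.200
Degrees of freedom = 3 − 1 = 2; critical value at α = 0.05 is 5.991.
Since 0.200 < 5.991, we fail to reject the null hypothesis — the data are consistent with the 9:3:4 ratio.

0.200; consistent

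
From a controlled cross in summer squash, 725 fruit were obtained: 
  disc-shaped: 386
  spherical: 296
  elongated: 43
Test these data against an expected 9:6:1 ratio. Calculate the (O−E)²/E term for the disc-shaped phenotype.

Total ratio parts = 16. Expected numbers out of 725:
  disc-shaped: 725 × 9/16 = 407.8125
  spherical: 725 × 6/16 = 271.875
  elongated: 725 × 1/16 = 45.3125
Contribution of disc-shaped: (386 − 407.8125)² / 407.8125 = 1.1667

1.167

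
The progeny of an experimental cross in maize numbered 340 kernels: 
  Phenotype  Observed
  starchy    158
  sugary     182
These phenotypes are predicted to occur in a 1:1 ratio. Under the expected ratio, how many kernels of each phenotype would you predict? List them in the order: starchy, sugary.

170, 170

Total ratio parts = 2. Expected numbers out of 340:
  starchy: 340 × 1/2 = 170
  sugary: 340 × 1/2 = 170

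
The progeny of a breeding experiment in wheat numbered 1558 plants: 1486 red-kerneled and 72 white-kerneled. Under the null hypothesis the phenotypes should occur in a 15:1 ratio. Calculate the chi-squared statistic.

The 15:1 ratio has 16 parts, so with N = 1558 the expected counts are:
  red-kerneled: 1558 × 15/16 = 1460.625
  white-kerneled: 1558 × 1/16 = 97.375
χ² = Σ (O − E)² / E
  red-kerneled: (1486 − 1460.625)² / 1460.625 = 0.4408
  white-kerneled: (72 − 97.375)² / 97.375 = 6.6125
χ² = 0.4408 + 6.6125 = 7.0533 ≈ 7.053

7.053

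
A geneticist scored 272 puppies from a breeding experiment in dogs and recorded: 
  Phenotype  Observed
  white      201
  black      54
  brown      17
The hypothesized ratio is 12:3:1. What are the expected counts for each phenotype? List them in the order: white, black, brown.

The 12:3:1 ratio has 16 parts, so with N = 272 the expected counts are:
  white: 272 × 12/16 = 204
  black: 272 × 3/16 = 51
  brown: 272 × 1/16 = 17

204, 51, 17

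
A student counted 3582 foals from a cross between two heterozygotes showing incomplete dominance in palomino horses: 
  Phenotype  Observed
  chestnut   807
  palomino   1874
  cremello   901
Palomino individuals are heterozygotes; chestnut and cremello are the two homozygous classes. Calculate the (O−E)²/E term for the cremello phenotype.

With incomplete dominance, a heterozygote × heterozygote cross gives a 1:2:1 phenotypic ratio.
Total ratio parts = 4. Expected numbers out of 3582:
  chestnut: 3582 × 1/4 = 895.5
  palomino: 3582 × 2/4 = 1791
  cremello: 3582 × 1/4 = 895.5
Contribution of cremello: (901 − 895.5)² / 895.5 = 0.0338

0.034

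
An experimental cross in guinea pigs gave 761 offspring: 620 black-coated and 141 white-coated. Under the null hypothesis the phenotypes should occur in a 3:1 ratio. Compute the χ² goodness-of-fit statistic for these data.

16.999

Total ratio parts = 4. Expected numbers out of 761:
  black-coated: 761 × 3/4 = 570.75
  white-coated: 761 × 1/4 = 190.25
χ² = Σ (O − E)² / E
  black-coated: (620 − 570.75)² / 570.75 = 4.2498
  white-coated: (141 − 190.25)² / 190.25 = 12.7493
χ² = 4.2498 + 12.7493 = 16.9991 ≈ 16.999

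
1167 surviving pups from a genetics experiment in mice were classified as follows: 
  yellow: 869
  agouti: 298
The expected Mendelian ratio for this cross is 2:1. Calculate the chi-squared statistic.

31.932

The 2:1 ratio has 3 parts, so with N = 1167 the expected counts are:
  yellow: 1167 × 2/3 = 778
  agouti: 1167 × 1/3 = 389
χ² = Σ (O − E)² / E
  yellow: (869 − 778)² / 778 = 10.6440
  agouti: (298 − 389)² / 389 = 21.2879
χ² = 10.6440 + 21.2879 = 31.9319 ≈ 31.932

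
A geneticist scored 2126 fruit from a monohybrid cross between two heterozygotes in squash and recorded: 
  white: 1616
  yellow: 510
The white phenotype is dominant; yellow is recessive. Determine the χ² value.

1.160

For a monohybrid cross between heterozygotes with complete dominance, the expected phenotypic ratio is 3:1.
Total ratio parts = 4. Expected numbers out of 2126:
  white: 2126 × 3/4 = 1594.5
  yellow: 2126 × 1/4 = 531.5
χ² = Σ (O − E)² / E
  white: (1616 − 1594.5)² / 1594.5 = 0.2899
  yellow: (510 − 531.5)² / 531.5 = 0.8697
χ² = 0.2899 + 0.8697 = 1.1596 ≈ 1.160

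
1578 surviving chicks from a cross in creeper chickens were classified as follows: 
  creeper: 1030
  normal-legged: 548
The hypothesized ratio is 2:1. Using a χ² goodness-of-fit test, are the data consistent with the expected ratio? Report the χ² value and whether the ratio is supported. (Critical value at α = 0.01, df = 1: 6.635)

1.380; consistent

The 2:1 ratio has 3 parts, so with N = 1578 the expected counts are:
  creeper: 1578 × 2/3 = 1052
  normal-legged: 1578 × 1/3 = 526
χ² = Σ (O − E)² / E
  creeper: (1030 − 1052)² / 1052 = 0.4601
  normal-legged: (548 − 526)² / 526 = 0.9202
χ² = 0.4601 + 0.9202 = 1.3803 ≈ 1.380
Degrees of freedom = 2 − 1 = 1; critical value at α = 0.01 is 6.635.
Since 1.380 < 6.635, we fail to reject the null hypothesis — the data are consistent with the 2:1 ratio.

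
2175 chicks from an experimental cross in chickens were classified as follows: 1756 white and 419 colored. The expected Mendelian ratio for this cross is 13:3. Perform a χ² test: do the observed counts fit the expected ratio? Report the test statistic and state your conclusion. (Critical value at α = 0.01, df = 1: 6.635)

Under the 13:3 hypothesis (Σ ratio = 16, N = 2175):
  white: 2175 × 13/16 = 1767.1875
  colored: 2175 × 3/16 = 407.8125
χ² = Σ (O − E)² / E
  white: (1756 − 1767.1875)² / 1767.1875 = 0.0708
  colored: (419 − 407.8125)² / 407.8125 = 0.3069
χ² = 0.0708 + 0.3069 = 0.3777 ≈ 0.378
Degrees of freedom = 2 − 1 = 1; critical value at α = 0.01 is 6.635.
Since 0.378 < 6.635, we fail to reject the null hypothesis — the data are consistent with the 13:3 ratio.

0.378; consistent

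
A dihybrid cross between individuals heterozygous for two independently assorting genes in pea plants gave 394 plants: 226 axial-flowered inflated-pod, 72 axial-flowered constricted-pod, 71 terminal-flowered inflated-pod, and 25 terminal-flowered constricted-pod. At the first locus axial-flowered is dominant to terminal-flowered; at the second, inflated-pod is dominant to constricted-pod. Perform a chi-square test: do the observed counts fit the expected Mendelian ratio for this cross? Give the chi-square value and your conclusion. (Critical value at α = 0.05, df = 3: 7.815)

0.252; consistent

A dihybrid F₂ with independent assortment and complete dominance at both loci gives a 9:3:3:1 phenotypic ratio.
The 9:3:3:1 ratio has 16 parts, so with N = 394 the expected counts are:
  axial-flowered inflated-pod: 394 × 9/16 = 221.625
  axial-flowered constricted-pod: 394 × 3/16 = 73.875
  terminal-flowered inflated-pod: 394 × 3/16 = 73.875
  terminal-flowered constricted-pod: 394 × 1/16 = 24.625
χ² = Σ (O − E)² / E
  axial-flowered inflated-pod: (226 − 221.625)² / 221.625 = 0.0864
  axial-flowered constricted-pod: (72 − 73.875)² / 73.875 = 0.0476
  terminal-flowered inflated-pod: (71 − 73.875)² / 73.875 = 0.1119
  terminal-flowered constricted-pod: (25 − 24.625)² / 24.625 = 0.0057
χ² = 0.0864 + 0.0476 + 0.1119 + 0.0057 = 0.2516 ≈ 0.252
Degrees of freedom = 4 − 1 = 3; critical value at α = 0.05 is 7.815.
Since 0.252 < 7.815, we fail to reject the null hypothesis — the data are consistent with the 9:3:3:1 ratio.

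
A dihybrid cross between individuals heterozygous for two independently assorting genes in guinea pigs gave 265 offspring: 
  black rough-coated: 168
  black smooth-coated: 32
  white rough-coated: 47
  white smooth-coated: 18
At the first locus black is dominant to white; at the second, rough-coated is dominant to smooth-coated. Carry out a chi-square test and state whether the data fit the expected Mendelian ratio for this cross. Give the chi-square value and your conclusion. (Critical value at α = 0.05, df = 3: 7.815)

A dihybrid F₂ with independent assortment and complete dominance at both loci gives a 9:3:3:1 phenotypic ratio.
Expected counts for N = 265 under a 9:3:3:1 ratio (total parts = 16):
  black rough-coated: 265 × 9/16 = 149.0625
  black smooth-coated: 265 × 3/16 = 49.6875
  white rough-coated: 265 × 3/16 = 49.6875
  white smooth-coated: 265 × 1/16 = 16.5625
χ² = Σ (O − E)² / E
  black rough-coated: (168 − 149.0625)² / 149.0625 = 2.4059
  black smooth-coated: (32 − 49.6875)² / 49.6875 = 6.2963
  white rough-coated: (47 − 49.6875)² / 49.6875 = 0.1454
  white smooth-coated: (18 − 16.5625)² / 16.5625 = 0.1248
χ² = 2.4059 + 6.2963 + 0.1454 + 0.1248 = 8.9724 ≈ 8.972
Degrees of freedom = 4 − 1 = 3; critical value at α = 0.05 is 7.815.
Since 8.972 > 7.815, we reject the null hypothesis — the data do not fit the 9:3:3:1 ratio.

8.972; not consistent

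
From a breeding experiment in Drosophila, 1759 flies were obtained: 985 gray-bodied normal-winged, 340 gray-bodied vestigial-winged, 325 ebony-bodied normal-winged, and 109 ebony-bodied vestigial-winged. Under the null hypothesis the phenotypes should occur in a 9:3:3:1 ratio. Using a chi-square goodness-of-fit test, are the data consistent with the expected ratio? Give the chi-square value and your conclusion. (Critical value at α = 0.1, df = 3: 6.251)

Expected counts for N = 1759 under a 9:3:3:1 ratio (total parts = 16):
  gray-bodied normal-winged: 1759 × 9/16 = 989.4375
  gray-bodied vestigial-winged: 1759 × 3/16 = 329.8125
  ebony-bodied normal-winged: 1759 × 3/16 = 329.8125
  ebony-bodied vestigial-winged: 1759 × 1/16 = 109.9375
χ² = Σ (O − E)² / E
  gray-bodied normal-winged: (985 − 989.4375)² / 989.4375 = 0.0199
  gray-bodied vestigial-winged: (340 − 329.8125)² / 329.8125 = 0.3147
  ebony-bodied normal-winged: (325 − 329.8125)² / 329.8125 = 0.0702
  ebony-bodied vestigial-winged: (109 − 109.9375)² / 109.9375 = 0.0080
χ² = 0.0199 + 0.3147 + 0.0702 + 0.0080 = 0.4128 ≈ 0.413
Degrees of freedom = 4 − 1 = 3; critical value at α = 0.1 is 6.251.
Since 0.413 < 6.251, we fail to reject the null hypothesis — the data are consistent with the 9:3:3:1 ratio.

0.413; consistent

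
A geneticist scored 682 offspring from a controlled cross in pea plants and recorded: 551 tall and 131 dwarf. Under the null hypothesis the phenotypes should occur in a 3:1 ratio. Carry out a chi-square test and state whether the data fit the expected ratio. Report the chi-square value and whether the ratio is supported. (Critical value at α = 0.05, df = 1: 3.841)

12.201; not consistent

Expected counts for N = 682 under a 3:1 ratio (total parts = 4):
  tall: 682 × 3/4 = 511.5
  dwarf: 682 × 1/4 = 170.5
χ² = Σ (O − E)² / E
  tall: (551 − 511.5)² / 511.5 = 3.0503
  dwarf: (131 − 170.5)² / 170.5 = 9.1510
χ² = 3.0503 + 9.1510 = 12.2013 ≈ 12.201
Degrees of freedom = 2 − 1 = 1; critical value at α = 0.05 is 3.841.
Since 12.201 > 3.841, we reject the null hypothesis — the data do not fit the 3:1 ratio.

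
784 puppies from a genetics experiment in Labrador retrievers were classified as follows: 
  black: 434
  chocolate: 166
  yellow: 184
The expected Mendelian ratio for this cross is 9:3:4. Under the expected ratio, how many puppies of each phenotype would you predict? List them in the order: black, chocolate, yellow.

441, 147, 196

Expected counts for N = 784 under a 9:3:4 ratio (total parts = 16):
  black: 784 × 9/16 = 441
  chocolate: 784 × 3/16 = 147
  yellow: 784 × 4/16 = 196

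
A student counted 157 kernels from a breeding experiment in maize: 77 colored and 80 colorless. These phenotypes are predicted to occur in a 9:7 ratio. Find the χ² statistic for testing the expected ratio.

3.312

Expected counts for N = 157 under a 9:7 ratio (total parts = 16):
  colored: 157 × 9/16 = 88.3125
  colorless: 157 × 7/16 = 68.6875
χ² = Σ (O − E)² / E
  colored: (77 − 88.3125)² / 88.3125 = 1.4491
  colorless: (80 − 68.6875)² / 68.6875 = 1.8631
χ² = 1.4491 + 1.8631 = 3.3122 ≈ 3.312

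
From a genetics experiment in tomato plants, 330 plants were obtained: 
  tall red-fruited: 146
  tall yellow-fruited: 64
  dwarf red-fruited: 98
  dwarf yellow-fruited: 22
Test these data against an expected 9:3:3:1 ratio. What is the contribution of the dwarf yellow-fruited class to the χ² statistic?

The 9:3:3:1 ratio has 16 parts, so with N = 330 the expected counts are:
  tall red-fruited: 330 × 9/16 = 185.625
  tall yellow-fruited: 330 × 3/16 = 61.875
  dwarf red-fruited: 330 × 3/16 = 61.875
  dwarf yellow-fruited: 330 × 1/16 = 20.625
Contribution of dwarf yellow-fruited: (22 − 20.625)² / 20.625 = 0.0917

0.092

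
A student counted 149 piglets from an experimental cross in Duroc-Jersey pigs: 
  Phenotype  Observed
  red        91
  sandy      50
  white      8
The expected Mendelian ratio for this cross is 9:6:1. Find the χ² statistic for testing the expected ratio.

Expected counts for N = 149 under a 9:6:1 ratio (total parts = 16):
  red: 149 × 9/16 = 83.8125
  sandy: 149 × 6/16 = 55.875
  white: 149 × 1/16 = 9.3125
χ² = Σ (O − E)² / E
  red: (91 − 83.8125)² / 83.8125 = 0.6164
  sandy: (50 − 55.875)² / 55.875 = 0.6177
  white: (8 − 9.3125)² / 9.3125 = 0.1850
χ² = 0.6164 + 0.6177 + 0.1850 = 1.4191 ≈ 1.419

1.419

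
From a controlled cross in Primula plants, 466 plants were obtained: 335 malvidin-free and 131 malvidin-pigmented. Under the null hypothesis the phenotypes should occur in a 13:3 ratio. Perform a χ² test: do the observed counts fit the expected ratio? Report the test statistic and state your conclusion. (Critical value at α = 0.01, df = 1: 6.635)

26.808; not consistent

Total ratio parts = 16. Expected numbers out of 466:
  malvidin-free: 466 × 13/16 = 378.625
  malvidin-pigmented: 466 × 3/16 = 87.375
χ² = Σ (O − E)² / E
  malvidin-free: (335 − 378.625)² / 378.625 = 5.0265
  malvidin-pigmented: (131 − 87.375)² / 87.375 = 21.7813
χ² = 5.0265 + 21.7813 = 26.8078 ≈ 26.808
Degrees of freedom = 2 − 1 = 1; critical value at α = 0.01 is 6.635.
Since 26.808 > 6.635, we reject the null hypothesis — the data do not fit the 13:3 ratio.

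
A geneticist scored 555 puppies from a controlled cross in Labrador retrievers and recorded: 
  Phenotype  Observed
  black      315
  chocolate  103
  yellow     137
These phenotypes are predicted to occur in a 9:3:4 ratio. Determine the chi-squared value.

The 9:3:4 ratio has 16 parts, so with N = 555 the expected counts are:
  black: 555 × 9/16 = 312.1875
  chocolate: 555 × 3/16 = 104.0625
  yellow: 555 × 4/16 = 138.75
χ² = Σ (O − E)² / E
  black: (315 − 312.1875)² / 312.1875 = 0.0253
  chocolate: (103 − 104.0625)² / 104.0625 = 0.0108
  yellow: (137 − 138.75)² / 138.75 = 0.0221
χ² = 0.0253 + 0.0108 + 0.0221 = 0.0582 ≈ 0.058

0.058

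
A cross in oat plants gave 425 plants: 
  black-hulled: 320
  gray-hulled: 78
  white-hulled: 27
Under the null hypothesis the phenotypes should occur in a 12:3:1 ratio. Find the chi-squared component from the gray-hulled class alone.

The 12:3:1 ratio has 16 parts, so with N = 425 the expected counts are:
  black-hulled: 425 × 12/16 = 318.75
  gray-hulled: 425 × 3/16 = 79.6875
  white-hulled: 425 × 1/16 = 26.5625
Contribution of gray-hulled: (78 − 79.6875)² / 79.6875 = 0.0357

0.036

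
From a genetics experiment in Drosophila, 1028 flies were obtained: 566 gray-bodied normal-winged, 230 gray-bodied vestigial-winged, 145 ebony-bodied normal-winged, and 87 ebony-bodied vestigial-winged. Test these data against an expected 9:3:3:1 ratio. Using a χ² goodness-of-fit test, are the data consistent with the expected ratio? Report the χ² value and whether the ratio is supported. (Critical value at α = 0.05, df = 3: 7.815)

27.343; not consistent

Under the 9:3:3:1 hypothesis (Σ ratio = 16, N = 1028):
  gray-bodied normal-winged: 1028 × 9/16 = 578.25
  gray-bodied vestigial-winged: 1028 × 3/16 = 192.75
  ebony-bodied normal-winged: 1028 × 3/16 = 192.75
  ebony-bodied vestigial-winged: 1028 × 1/16 = 64.25
χ² = Σ (O − E)² / E
  gray-bodied normal-winged: (566 − 578.25)² / 578.25 = 0.2595
  gray-bodied vestigial-winged: (230 − 192.75)² / 192.75 = 7.1988
  ebony-bodied normal-winged: (145 − 192.75)² / 192.75 = 11.8291
  ebony-bodied vestigial-winged: (87 − 64.25)² / 64.25 = 8.0554
χ² = 0.2595 + 7.1988 + 11.8291 + 8.0554 = 27.3428 ≈ 27.343
Degrees of freedom = 4 − 1 = 3; critical value at α = 0.05 is 7.815.
Since 27.343 > 7.815, we reject the null hypothesis — the data do not fit the 9:3:3:1 ratio.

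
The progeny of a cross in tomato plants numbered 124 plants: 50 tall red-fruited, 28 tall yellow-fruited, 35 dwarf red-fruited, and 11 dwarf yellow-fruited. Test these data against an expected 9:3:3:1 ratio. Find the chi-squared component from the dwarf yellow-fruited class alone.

1.363

Total ratio parts = 16. Expected numbers out of 124:
  tall red-fruited: 124 × 9/16 = 69.75
  tall yellow-fruited: 124 × 3/16 = 23.25
  dwarf red-fruited: 124 × 3/16 = 23.25
  dwarf yellow-fruited: 124 × 1/16 = 7.75
Contribution of dwarf yellow-fruited: (11 − 7.75)² / 7.75 = 1.3629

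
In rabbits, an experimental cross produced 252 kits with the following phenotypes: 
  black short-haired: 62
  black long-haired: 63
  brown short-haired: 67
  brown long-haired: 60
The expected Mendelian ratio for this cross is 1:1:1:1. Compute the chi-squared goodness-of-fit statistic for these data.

0.413

Under the 1:1:1:1 hypothesis (Σ ratio = 4, N = 252):
  black short-haired: 252 × 1/4 = 63
  black long-haired: 252 × 1/4 = 63
  brown short-haired: 252 × 1/4 = 63
  brown long-haired: 252 × 1/4 = 63
χ² = Σ (O − E)² / E
  black short-haired: (62 − 63)² / 63 = 0.0159
  black long-haired: (63 − 63)² / 63 = 0.0000
  brown short-haired: (67 − 63)² / 63 = 0.2540
  brown long-haired: (60 − 63)² / 63 = 0.1429
χ² = 0.0159 + 0.0000 + 0.2540 + 0.1429 = 0.4128 ≈ 0.413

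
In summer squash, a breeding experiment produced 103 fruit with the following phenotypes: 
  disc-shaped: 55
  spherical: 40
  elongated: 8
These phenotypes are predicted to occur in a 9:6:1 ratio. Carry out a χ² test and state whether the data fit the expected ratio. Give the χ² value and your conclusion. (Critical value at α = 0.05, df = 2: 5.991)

0.577; consistent

The 9:6:1 ratio has 16 parts, so with N = 103 the expected counts are:
  disc-shaped: 103 × 9/16 = 57.9375
  spherical: 103 × 6/16 = 38.625
  elongated: 103 × 1/16 = 6.4375
χ² = Σ (O − E)² / E
  disc-shaped: (55 − 57.9375)² / 57.9375 = 0.1489
  spherical: (40 − 38.625)² / 38.625 = 0.0489
  elongated: (8 − 6.4375)² / 6.4375 = 0.3792
χ² = 0.1489 + 0.0489 + 0.3792 = 0.577
Degrees of freedom = 3 − 1 = 2; critical value at α = 0.05 is 5.991.
Since 0.577 < 5.991, we fail to reject the null hypothesis — the data are consistent with the 9:6:1 ratio.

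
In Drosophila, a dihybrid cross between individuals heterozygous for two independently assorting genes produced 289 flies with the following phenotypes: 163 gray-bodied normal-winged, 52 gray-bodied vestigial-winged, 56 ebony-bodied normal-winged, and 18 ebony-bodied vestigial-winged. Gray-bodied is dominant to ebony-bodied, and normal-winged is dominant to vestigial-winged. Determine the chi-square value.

A dihybrid F₂ with independent assortment and complete dominance at both loci gives a 9:3:3:1 phenotypic ratio.
The 9:3:3:1 ratio has 16 parts, so with N = 289 the expected counts are:
  gray-bodied normal-winged: 289 × 9/16 = 162.5625
  gray-bodied vestigial-winged: 289 × 3/16 = 54.1875
  ebony-bodied normal-winged: 289 × 3/16 = 54.1875
  ebony-bodied vestigial-winged: 289 × 1/16 = 18.0625
χ² = Σ (O − E)² / E
  gray-bodied normal-winged: (163 − 162.5625)² / 162.5625 = 0.0012
  gray-bodied vestigial-winged: (52 − 54.1875)² / 54.1875 = 0.0883
  ebony-bodied normal-winged: (56 − 54.1875)² / 54.1875 = 0.0606
  ebony-bodied vestigial-winged: (18 − 18.0625)² / 18.0625 = 0.0002
χ² = 0.0012 + 0.0883 + 0.0606 + 0.0002 = 0.1503 ≈ 0.150

0.150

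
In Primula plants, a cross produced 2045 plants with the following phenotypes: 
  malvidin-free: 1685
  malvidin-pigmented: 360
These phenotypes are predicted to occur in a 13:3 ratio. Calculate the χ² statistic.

Total ratio parts = 16. Expected numbers out of 2045:
  malvidin-free: 2045 × 13/16 = 1661.5625
  malvidin-pigmented: 2045 × 3/16 = 383.4375
χ² = Σ (O − E)² / E
  malvidin-free: (1685 − 1661.5625)² / 1661.5625 = 0.3306
  malvidin-pigmented: (360 − 383.4375)² / 383.4375 = 1.4326
χ² = 0.3306 + 1.4326 = 1.7632 ≈ 1.763

1.763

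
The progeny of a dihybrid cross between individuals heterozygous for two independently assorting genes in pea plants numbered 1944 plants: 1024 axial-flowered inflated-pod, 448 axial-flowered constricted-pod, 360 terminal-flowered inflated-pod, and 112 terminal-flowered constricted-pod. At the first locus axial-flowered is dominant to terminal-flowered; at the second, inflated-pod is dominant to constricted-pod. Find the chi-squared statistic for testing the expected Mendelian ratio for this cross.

24.344

A dihybrid F₂ with independent assortment and complete dominance at both loci gives a 9:3:3:1 phenotypic ratio.
Total ratio parts = 16. Expected numbers out of 1944:
  axial-flowered inflated-pod: 1944 × 9/16 = 1093.5
  axial-flowered constricted-pod: 1944 × 3/16 = 364.5
  terminal-flowered inflated-pod: 1944 × 3/16 = 364.5
  terminal-flowered constricted-pod: 1944 × 1/16 = 121.5
χ² = Σ (O − E)² / E
  axial-flowered inflated-pod: (1024 − 1093.5)² / 1093.5 = 4.4172
  axial-flowered constricted-pod: (448 − 364.5)² / 364.5 = 19.1283
  terminal-flowered inflated-pod: (360 − 364.5)² / 364.5 = 0.0556
  terminal-flowered constricted-pod: (112 − 121.5)² / 121.5 = 0.7428
χ² = 4.4172 + 19.1283 + 0.0556 + 0.7428 = 24.3439 ≈ 24.344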